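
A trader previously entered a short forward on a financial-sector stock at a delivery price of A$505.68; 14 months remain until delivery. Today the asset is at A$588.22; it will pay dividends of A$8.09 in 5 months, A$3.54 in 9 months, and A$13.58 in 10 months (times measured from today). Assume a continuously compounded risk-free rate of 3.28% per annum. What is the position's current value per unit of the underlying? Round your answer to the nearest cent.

-A$76.88

PV(remaining dividends) I = 8.09·e^(−0.0328·5/12) + 3.54·e^(−0.0328·9/12) + 13.58·e^(−0.0328·10/12) = 24.6480
Current forward F = (S − I)·e^(rT) = (588.22 − 24.6480)·e^(0.0328·14/12) = 563.5720 × 1.039008 = 585.5558
Value (long) = (F − K)·e^(−rT) = (585.5558 − 505.68) × 0.962456 = 76.8769
Short position value = −(long value) = -A$76.88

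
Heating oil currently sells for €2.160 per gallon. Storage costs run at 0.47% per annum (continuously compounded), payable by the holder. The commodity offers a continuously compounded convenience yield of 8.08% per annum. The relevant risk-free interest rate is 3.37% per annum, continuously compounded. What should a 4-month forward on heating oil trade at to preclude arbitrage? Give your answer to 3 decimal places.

Net carry = r + u − y = 0.0337 + 0.0047 − 0.0808 = -0.0424
F = S·e^((r+u−y)T) = 2.160 · e^(-0.0424 × 4/12) = 2.160 · e^-0.014133
= 2.160 × 0.985966 = €2.130 per gallon

€2.130 per gallon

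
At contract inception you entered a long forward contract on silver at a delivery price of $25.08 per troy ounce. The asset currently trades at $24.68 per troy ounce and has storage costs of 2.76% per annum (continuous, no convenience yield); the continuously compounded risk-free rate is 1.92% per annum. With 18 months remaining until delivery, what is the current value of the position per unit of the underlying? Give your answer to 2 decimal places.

Current fair forward for the remaining 18 months: F = S·e^((r + u)·T), (r + u) = 0.0192 + 0.0276 = 0.0468
F = 24.68 · e^(0.0468 × 18/12) = 24.68 × 1.072723 = 26.4748
Value of long forward = (F − K)·e^(−rT) = (26.4748 − 25.08) · e^(−0.0192·18/12)
= 1.3948 × 0.971611 = 1.36

$1.36 per troy ounce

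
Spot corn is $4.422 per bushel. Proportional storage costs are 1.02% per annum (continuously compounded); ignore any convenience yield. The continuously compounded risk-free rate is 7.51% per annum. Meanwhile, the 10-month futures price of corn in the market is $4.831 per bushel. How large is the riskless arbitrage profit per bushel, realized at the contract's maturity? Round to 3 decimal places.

Fair futures: F* = S·e^(carry·T), with carry = (r + u) = 0.0751 + 0.0102 = 0.0853
F* = 4.422 · e^(0.0853 × 10/12) = 4.422 · e^0.071083 = 4.422 × 1.073670 = $4.7478
Market $4.831 > fair $4.7478: forward overpriced → cash-and-carry (buy spot, short the forward).
At maturity, profit = |F_mkt − F*| = |4.831 − 4.7478| = $0.083 per bushel

$0.083 per bushel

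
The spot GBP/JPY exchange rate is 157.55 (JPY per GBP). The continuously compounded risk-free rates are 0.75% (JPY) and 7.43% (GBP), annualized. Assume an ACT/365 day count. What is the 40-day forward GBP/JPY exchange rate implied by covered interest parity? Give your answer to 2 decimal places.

156.40

F = S·e^((r_JPY − r_GBP)T) = 157.55 · e^((0.0075 − 0.0743) × 40/365)
= 157.55 · e^-0.007321 = 157.55 × 0.992706
F = 156.40 JPY per GBP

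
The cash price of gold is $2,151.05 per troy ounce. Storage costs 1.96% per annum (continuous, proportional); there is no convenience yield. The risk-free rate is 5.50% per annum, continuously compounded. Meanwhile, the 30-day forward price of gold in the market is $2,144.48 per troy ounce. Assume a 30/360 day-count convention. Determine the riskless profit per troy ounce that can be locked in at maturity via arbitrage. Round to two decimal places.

Fair forward: F* = S·e^(carry·T), with carry = (r + u) = 0.0550 + 0.0196 = 0.0746
F* = 2151.05 · e^(0.0746 × 30/360) = 2151.05 · e^0.00621667 = 2151.05 × 1.00623603 = $2164.4640
Market $2144.48 < fair $2164.4640: forward underpriced → reverse cash-and-carry (short spot, go long the forward).
At maturity, profit = |F_mkt − F*| = |2144.48 − 2164.4640| = $19.98 per troy ounce

$19.98 per troy ounce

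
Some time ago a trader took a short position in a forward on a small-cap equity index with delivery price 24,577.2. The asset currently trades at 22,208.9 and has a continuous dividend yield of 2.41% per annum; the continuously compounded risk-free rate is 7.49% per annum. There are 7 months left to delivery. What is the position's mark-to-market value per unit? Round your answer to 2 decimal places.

Current fair forward for the remaining 7 months: F = S·e^((r − q)·T), (r − q) = 0.0749 − 0.0241 = 0.0508
F = 22208.9 · e^(0.0508 × 7/12) = 22208.9 × 1.03007677 = 22876.8720
Value of long forward = (F − K)·e^(−rT) = (22876.8720 − 24577.2) · e^(−0.0749·7/12)
= -1700.3280 × 0.95724906 = -1627.64
Short position value = −(long value) = 1627.64

1627.64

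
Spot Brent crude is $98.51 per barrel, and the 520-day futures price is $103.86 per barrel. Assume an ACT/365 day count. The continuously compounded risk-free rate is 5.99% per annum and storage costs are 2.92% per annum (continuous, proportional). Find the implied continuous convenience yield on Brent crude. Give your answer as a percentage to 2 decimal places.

5.20%

F = S·e^((r+u−y)T) ⇒ (r+u−y) = ln(F/S)/T
ln(103.86/98.51) = 0.052886; /T ⇒ 0.037122
y = r + u − ln(F/S)/T = 0.0599 + 0.0292 − 0.037122 = 0.051978
y = 5.20%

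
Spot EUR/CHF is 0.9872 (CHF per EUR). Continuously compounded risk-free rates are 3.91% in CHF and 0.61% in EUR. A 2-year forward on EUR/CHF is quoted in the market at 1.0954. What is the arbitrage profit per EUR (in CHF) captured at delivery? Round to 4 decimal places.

0.0408 per EUR (in CHF)

Fair forward: F* = S·e^(carry·T), with carry = (r_CHF − r_EUR) = 0.0391 − 0.0061 = 0.0330
F* = 0.9872 · e^(0.0330 × 2) = 0.9872 · e^0.066000 = 0.9872 × 1.068227 = 1.0546
Market 1.0954 > fair 1.0546: forward overpriced → cash-and-carry (buy spot, short the forward).
At maturity, profit = |F_mkt − F*| = |1.0954 − 1.0546| = 0.0408 per EUR (in CHF)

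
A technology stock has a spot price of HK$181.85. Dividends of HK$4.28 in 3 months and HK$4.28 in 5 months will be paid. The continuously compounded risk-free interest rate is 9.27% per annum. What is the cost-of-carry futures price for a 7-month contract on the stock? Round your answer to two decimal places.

PV(dividends) I = 4.28·e^(−0.0927·3/12) + 4.28·e^(−0.0927·5/12)
I = 4.1820 + 4.1178 = 8.2998
F = (S − I)·e^(rT) = (181.85 − 8.2998) · e^(0.0927·7/12)
= 173.5502 · e^0.054075 = 173.5502 × 1.055564 = HK$183.19

HK$183.19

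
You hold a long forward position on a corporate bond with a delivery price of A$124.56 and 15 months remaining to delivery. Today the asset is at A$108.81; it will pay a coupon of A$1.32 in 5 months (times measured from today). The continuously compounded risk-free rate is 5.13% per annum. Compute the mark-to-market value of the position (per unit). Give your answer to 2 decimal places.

-A$9.31

PV(remaining coupons) I = 1.32·e^(−0.0513·5/12) = 1.2921
Current forward F = (S − I)·e^(rT) = (108.81 − 1.2921)·e^(0.0513·15/12) = 107.5179 × 1.066226 = 114.6384
Value (long) = (F − K)·e^(−rT) = (114.6384 − 124.56) × 0.937888 = -9.3053
Value = -A$9.31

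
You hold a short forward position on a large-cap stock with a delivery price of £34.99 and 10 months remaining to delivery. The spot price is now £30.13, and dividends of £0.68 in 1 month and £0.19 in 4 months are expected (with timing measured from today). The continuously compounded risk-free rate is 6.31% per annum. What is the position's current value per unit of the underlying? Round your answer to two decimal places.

£3.93

PV(remaining dividends) I = 0.68·e^(−0.0631·1/12) + 0.19·e^(−0.0631·4/12) = 0.8625
Current forward F = (S − I)·e^(rT) = (30.13 − 0.8625)·e^(0.0631·10/12) = 29.2675 × 1.053990 = 30.8477
Value (long) = (F − K)·e^(−rT) = (30.8477 − 34.99) × 0.948775 = -3.9301
Short position value = −(long value) = £3.93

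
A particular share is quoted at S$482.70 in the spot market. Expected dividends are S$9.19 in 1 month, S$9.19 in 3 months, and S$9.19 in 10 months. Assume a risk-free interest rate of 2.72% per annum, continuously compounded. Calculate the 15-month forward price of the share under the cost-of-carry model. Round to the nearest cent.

S$471.17

PV(dividends) I = 9.19·e^(−0.0272·1/12) + 9.19·e^(−0.0272·3/12) + 9.19·e^(−0.0272·10/12)
I = 9.1692 + 9.1277 + 8.9840 = 27.2809
F = (S − I)·e^(rT) = (482.70 − 27.2809) · e^(0.0272·15/12)
= 455.4191 · e^0.034000 = 455.4191 × 1.034585 = S$471.17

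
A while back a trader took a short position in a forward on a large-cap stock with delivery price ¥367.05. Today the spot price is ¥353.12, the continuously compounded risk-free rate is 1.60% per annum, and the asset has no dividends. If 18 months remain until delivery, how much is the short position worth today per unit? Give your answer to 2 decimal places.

¥5.23

Current fair forward for the remaining 18 months: F = S·e^(r·T), r = 0.0160
F = 353.12 · e^(0.0160 × 18/12) = 353.12 × 1.024290 = 361.6973
Value of long forward = (F − K)·e^(−rT) = (361.6973 − 367.05) · e^(−0.0160·18/12)
= -5.3527 × 0.976286 = -5.23
Short position value = −(long value) = ¥5.23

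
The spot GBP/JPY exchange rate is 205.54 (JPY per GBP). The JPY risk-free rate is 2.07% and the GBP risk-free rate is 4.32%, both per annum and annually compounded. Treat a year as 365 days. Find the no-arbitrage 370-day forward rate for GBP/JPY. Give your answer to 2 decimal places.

By covered interest parity, F = S · (1+r_JPY)^T / (1+r_GBP)^T
= 205.54 × 1.020987 / 1.043805 = 205.54 × 0.978140
F = 201.05 JPY per GBP

201.05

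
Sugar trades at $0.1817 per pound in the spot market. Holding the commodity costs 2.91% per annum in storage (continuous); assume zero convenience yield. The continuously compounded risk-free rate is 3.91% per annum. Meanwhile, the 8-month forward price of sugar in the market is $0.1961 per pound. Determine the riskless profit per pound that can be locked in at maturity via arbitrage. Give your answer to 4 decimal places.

Fair forward: F* = S·e^(carry·T), with carry = (r + u) = 0.0391 + 0.0291 = 0.0682
F* = 0.1817 · e^(0.0682 × 8/12) = 0.1817 · e^0.045467 = 0.1817 × 1.046516 = $0.1902
Market $0.1961 > fair $0.1902: forward overpriced → cash-and-carry (buy spot, short the forward).
At maturity, profit = |F_mkt − F*| = |0.1961 − 0.1902| = $0.0059 per pound

$0.0059 per pound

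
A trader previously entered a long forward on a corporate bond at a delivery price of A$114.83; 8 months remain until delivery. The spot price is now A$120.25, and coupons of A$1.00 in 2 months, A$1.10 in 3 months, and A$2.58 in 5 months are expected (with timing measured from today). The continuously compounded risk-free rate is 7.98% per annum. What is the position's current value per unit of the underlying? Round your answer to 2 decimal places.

A$6.81

PV(remaining coupons) I = 1.00·e^(−0.0798·2/12) + 1.10·e^(−0.0798·3/12) + 2.58·e^(−0.0798·5/12) = 4.5607
Current forward F = (S − I)·e^(rT) = (120.25 − 4.5607)·e^(0.0798·8/12) = 115.6893 × 1.054641 = 122.0107
Value (long) = (F − K)·e^(−rT) = (122.0107 − 114.83) × 0.948190 = 6.8087
Value = A$6.81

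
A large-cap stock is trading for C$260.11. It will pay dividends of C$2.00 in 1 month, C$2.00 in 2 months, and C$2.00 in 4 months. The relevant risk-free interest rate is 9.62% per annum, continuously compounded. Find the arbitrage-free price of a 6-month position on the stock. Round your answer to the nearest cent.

PV(dividends) I = 2.00·e^(−0.0962·1/12) + 2.00·e^(−0.0962·2/12) + 2.00·e^(−0.0962·4/12)
I = 1.9840 + 1.9682 + 1.9369 = 5.8891
F = (S − I)·e^(rT) = (260.11 − 5.8891) · e^(0.0962·6/12)
= 254.2209 · e^0.048100 = 254.2209 × 1.049276 = C$266.75

C$266.75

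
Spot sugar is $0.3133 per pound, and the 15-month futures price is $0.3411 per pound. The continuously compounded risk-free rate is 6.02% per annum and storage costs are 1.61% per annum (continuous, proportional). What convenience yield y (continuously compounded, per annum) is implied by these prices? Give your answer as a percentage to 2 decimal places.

F = S·e^((r+u−y)T) ⇒ (r+u−y) = ln(F/S)/T
ln(0.3411/0.3133) = 0.085014; /T ⇒ 0.068011
y = r + u − ln(F/S)/T = 0.0602 + 0.0161 − 0.068011 = 0.008289
y = 0.83%

0.83%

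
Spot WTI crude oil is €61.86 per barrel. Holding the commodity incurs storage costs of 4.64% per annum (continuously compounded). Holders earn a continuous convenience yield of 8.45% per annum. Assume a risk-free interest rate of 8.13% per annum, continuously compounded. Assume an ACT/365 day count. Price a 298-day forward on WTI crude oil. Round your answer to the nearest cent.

Net carry = r + u − y = 0.0813 + 0.0464 − 0.0845 = 0.0432
F = S·e^((r+u−y)T) = 61.86 · e^(0.0432 × 298/365) = 61.86 · e^0.035270
= 61.86 × 1.035899 = €64.08 per barrel

€64.08 per barrel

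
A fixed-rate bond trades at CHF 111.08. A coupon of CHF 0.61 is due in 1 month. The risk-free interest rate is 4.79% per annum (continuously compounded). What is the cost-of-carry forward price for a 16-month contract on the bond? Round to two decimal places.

PV(coupons) I = 0.61·e^(−0.0479·1/12)
I = 0.6076
F = (S − I)·e^(rT) = (111.08 − 0.6076) · e^(0.0479·16/12)
= 110.4724 · e^0.063867 = 110.4724 × 1.065951 = CHF 117.76

CHF 117.76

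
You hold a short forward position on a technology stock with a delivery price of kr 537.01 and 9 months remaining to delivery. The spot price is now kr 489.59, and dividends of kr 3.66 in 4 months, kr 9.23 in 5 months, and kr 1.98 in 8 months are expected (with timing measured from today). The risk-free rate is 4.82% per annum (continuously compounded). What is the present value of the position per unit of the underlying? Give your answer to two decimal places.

PV(remaining dividends) I = 3.66·e^(−0.0482·4/12) + 9.23·e^(−0.0482·5/12) + 1.98·e^(−0.0482·8/12) = 14.5655
Current forward F = (S − I)·e^(rT) = (489.59 − 14.5655)·e^(0.0482·9/12) = 475.0245 × 1.036811 = 492.5106
Value (long) = (F − K)·e^(−rT) = (492.5106 − 537.01) × 0.964496 = -42.9195
Short position value = −(long value) = kr 42.92

kr 42.92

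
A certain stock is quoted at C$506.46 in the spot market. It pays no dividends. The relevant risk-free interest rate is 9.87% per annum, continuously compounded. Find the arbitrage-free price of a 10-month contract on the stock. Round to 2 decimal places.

C$549.88

F = S·e^(rT) = 506.46 · e^(0.0987 × 10/12)
= 506.46 · e^0.082250 = 506.46 × 1.085727
F = C$549.88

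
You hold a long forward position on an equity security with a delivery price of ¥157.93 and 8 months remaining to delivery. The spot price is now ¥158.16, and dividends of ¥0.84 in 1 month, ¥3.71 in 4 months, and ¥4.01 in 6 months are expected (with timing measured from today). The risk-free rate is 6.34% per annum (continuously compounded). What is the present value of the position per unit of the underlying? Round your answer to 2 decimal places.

PV(remaining dividends) I = 0.84·e^(−0.0634·1/12) + 3.71·e^(−0.0634·4/12) + 4.01·e^(−0.0634·6/12) = 8.3529
Current forward F = (S − I)·e^(rT) = (158.16 − 8.3529)·e^(0.0634·8/12) = 149.8071 × 1.043173 = 156.2747
Value (long) = (F − K)·e^(−rT) = (156.2747 − 157.93) × 0.958614 = -1.5868
Value = -¥1.59

-¥1.59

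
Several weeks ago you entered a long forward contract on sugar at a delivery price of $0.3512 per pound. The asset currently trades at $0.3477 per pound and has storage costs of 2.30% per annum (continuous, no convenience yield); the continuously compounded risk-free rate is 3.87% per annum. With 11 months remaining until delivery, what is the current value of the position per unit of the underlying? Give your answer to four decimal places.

$0.0161 per pound

Current fair forward for the remaining 11 months: F = S·e^((r + u)·T), (r + u) = 0.0387 + 0.0230 = 0.0617
F = 0.3477 · e^(0.0617 × 11/12) = 0.3477 × 1.058188 = 0.3679
Value of long forward = (F − K)·e^(−rT) = (0.3679 − 0.3512) · e^(−0.0387·11/12)
= 0.0167 × 0.965147 = 0.0161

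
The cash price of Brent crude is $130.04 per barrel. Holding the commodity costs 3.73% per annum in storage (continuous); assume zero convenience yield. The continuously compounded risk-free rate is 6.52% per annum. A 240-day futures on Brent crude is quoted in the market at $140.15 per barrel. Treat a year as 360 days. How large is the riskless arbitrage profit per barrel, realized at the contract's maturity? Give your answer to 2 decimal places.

Fair futures: F* = S·e^(carry·T), with carry = (r + u) = 0.0652 + 0.0373 = 0.1025
F* = 130.04 · e^(0.1025 × 240/360) = 130.04 · e^0.068333 = 130.04 × 1.070722 = $139.2367
Market $140.15 > fair $139.2367: forward overpriced → cash-and-carry (buy spot, short the forward).
At maturity, profit = |F_mkt − F*| = |140.15 − 139.2367| = $0.91 per barrel

$0.91 per barrel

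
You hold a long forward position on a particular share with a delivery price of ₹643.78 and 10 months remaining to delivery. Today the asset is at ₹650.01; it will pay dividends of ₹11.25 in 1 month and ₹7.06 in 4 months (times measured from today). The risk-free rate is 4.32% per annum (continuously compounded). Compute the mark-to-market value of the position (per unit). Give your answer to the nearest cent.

₹10.83

PV(remaining dividends) I = 11.25·e^(−0.0432·1/12) + 7.06·e^(−0.0432·4/12) = 18.1686
Current forward F = (S − I)·e^(rT) = (650.01 − 18.1686)·e^(0.0432·10/12) = 631.8414 × 1.036656 = 655.0022
Value (long) = (F − K)·e^(−rT) = (655.0022 − 643.78) × 0.964640 = 10.8254
Value = ₹10.83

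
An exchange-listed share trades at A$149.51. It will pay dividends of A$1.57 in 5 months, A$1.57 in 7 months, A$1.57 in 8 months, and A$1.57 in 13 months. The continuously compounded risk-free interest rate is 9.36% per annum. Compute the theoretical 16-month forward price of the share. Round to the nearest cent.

PV(dividends) I = 1.57·e^(−0.0936·5/12) + 1.57·e^(−0.0936·7/12) + 1.57·e^(−0.0936·8/12) + 1.57·e^(−0.0936·13/12)
I = 1.5099 + 1.4866 + 1.4750 + 1.4186 = 5.8901
F = (S − I)·e^(rT) = (149.51 − 5.8901) · e^(0.0936·16/12)
= 143.6199 · e^0.124800 = 143.6199 × 1.132922 = A$162.71

A$162.71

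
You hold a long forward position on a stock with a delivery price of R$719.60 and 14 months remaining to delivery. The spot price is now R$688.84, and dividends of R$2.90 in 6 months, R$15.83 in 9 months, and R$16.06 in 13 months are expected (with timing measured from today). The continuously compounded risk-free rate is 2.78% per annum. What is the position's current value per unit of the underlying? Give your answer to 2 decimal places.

PV(remaining dividends) I = 2.90·e^(−0.0278·6/12) + 15.83·e^(−0.0278·9/12) + 16.06·e^(−0.0278·13/12) = 33.9469
Current forward F = (S − I)·e^(rT) = (688.84 − 33.9469)·e^(0.0278·14/12) = 654.8931 × 1.032965 = 676.4817
Value (long) = (F − K)·e^(−rT) = (676.4817 − 719.60) × 0.968087 = -41.7423
Value = -R$41.74

-R$41.74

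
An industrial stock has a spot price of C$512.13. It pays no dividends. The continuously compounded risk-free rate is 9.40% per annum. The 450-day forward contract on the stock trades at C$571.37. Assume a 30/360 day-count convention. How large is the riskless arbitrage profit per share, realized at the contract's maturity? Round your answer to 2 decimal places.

C$4.61 per share

Fair forward: F* = S·e^(carry·T), with carry = r = 0.0940
F* = 512.13 · e^(0.0940 × 450/360) = 512.13 · e^0.117500 = 512.13 × 1.124682 = C$575.9834
Market C$571.37 < fair C$575.9834: forward underpriced → reverse cash-and-carry (short spot, go long the forward).
At maturity, profit = |F_mkt − F*| = |571.37 − 575.9834| = C$4.61 per share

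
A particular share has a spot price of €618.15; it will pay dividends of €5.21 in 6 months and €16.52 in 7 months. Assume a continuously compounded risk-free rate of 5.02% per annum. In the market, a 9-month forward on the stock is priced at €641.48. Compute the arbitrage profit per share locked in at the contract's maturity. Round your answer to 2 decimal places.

€21.55 per share

PV(dividends) I = 5.21·e^(−0.0502·6/12) + 16.52·e^(−0.0502·7/12) = 21.1241
Fair forward F* = (S − I)·e^(rT) = (618.15 − 21.1241)·e^0.037650 = 597.0259 × 1.038368 = 619.9326
Market €641.48 > fair 619.9326: forward overpriced → cash-and-carry (borrow at r, buy the stock and collect the dividends, short the forward).
Profit at T = |F_mkt − F*| = |641.48 − 619.9326| = €21.55 per share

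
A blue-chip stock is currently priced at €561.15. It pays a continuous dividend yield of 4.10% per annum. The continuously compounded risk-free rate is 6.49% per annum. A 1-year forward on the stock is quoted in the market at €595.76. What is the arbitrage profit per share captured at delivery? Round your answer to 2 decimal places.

Fair forward: F* = S·e^(carry·T), with carry = (r − q) = 0.0649 − 0.0410 = 0.0239
F* = 561.15 · e^(0.0239 × 1) = 561.15 · e^0.023900 = 561.15 × 1.024188 = €574.7231
Market €595.76 > fair €574.7231: forward overpriced → cash-and-carry (buy spot, short the forward).
At maturity, profit = |F_mkt − F*| = |595.76 − 574.7231| = €21.04 per share

€21.04 per share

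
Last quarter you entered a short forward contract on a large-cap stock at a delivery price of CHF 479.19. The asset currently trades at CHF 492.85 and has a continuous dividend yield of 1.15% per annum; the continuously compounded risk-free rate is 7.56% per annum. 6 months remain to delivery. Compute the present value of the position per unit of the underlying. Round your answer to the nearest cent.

-CHF 28.61

Current fair forward for the remaining 6 months: F = S·e^((r − q)·T), (r − q) = 0.0756 − 0.0115 = 0.0641
F = 492.85 · e^(0.0641 × 6/12) = 492.85 × 1.032569 = 508.9016
Value of long forward = (F − K)·e^(−rT) = (508.9016 − 479.19) · e^(−0.0756·6/12)
= 29.7116 × 0.962906 = 28.61
Short position value = −(long value) = -CHF 28.61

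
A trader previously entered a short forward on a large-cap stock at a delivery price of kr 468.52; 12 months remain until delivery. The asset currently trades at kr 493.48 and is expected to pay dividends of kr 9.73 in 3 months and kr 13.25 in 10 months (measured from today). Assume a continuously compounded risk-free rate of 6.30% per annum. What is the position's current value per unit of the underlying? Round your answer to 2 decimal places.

PV(remaining dividends) I = 9.73·e^(−0.0630·3/12) + 13.25·e^(−0.0630·10/12) = 22.1503
Current forward F = (S − I)·e^(rT) = (493.48 − 22.1503)·e^(0.0630·12/12) = 471.3297 × 1.065027 = 501.9789
Value (long) = (F − K)·e^(−rT) = (501.9789 − 468.52) × 0.938943 = 31.4160
Short position value = −(long value) = -kr 31.42

-kr 31.42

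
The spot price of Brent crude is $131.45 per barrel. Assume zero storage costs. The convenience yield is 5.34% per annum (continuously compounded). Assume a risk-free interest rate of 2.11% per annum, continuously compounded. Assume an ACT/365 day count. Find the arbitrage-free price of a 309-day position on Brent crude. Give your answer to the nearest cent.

$127.90 per barrel

Net carry = r + u − y = 0.0211 + 0.0000 − 0.0534 = -0.0323
F = S·e^((r+u−y)T) = 131.45 · e^(-0.0323 × 309/365) = 131.45 · e^-0.027344
= 131.45 × 0.973026 = $127.90 per barrel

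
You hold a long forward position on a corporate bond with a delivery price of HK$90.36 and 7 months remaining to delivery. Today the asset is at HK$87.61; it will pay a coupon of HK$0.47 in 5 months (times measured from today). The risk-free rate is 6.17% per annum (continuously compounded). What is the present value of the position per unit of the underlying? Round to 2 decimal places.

PV(remaining coupons) I = 0.47·e^(−0.0617·5/12) = 0.4581
Current forward F = (S − I)·e^(rT) = (87.61 − 0.4581)·e^(0.0617·7/12) = 87.1519 × 1.036647 = 90.3458
Value (long) = (F − K)·e^(−rT) = (90.3458 − 90.36) × 0.964648 = -0.0137
Value = -HK$0.01

-HK$0.01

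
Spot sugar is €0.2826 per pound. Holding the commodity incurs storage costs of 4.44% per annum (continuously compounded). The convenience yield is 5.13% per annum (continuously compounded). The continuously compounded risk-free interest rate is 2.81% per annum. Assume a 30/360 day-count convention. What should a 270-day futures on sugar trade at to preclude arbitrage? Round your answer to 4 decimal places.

€0.2871 per pound

Net carry = r + u − y = 0.0281 + 0.0444 − 0.0513 = 0.0212
F = S·e^((r+u−y)T) = 0.2826 · e^(0.0212 × 270/360) = 0.2826 · e^0.015900
= 0.2826 × 1.016027 = €0.2871 per pound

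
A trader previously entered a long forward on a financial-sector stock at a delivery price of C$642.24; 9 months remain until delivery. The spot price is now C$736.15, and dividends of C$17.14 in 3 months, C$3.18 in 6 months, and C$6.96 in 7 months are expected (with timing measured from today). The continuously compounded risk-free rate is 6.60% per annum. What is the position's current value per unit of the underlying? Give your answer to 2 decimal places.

C$98.29

PV(remaining dividends) I = 17.14·e^(−0.0660·3/12) + 3.18·e^(−0.0660·6/12) + 6.96·e^(−0.0660·7/12) = 26.6334
Current forward F = (S − I)·e^(rT) = (736.15 − 26.6334)·e^(0.0660·9/12) = 709.5166 × 1.050746 = 745.5217
Value (long) = (F − K)·e^(−rT) = (745.5217 − 642.24) × 0.951705 = 98.2937
Value = C$98.29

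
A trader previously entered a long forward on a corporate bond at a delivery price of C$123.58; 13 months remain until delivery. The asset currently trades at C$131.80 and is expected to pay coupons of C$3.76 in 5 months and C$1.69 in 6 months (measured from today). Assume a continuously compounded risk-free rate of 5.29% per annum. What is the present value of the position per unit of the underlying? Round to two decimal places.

C$9.78

PV(remaining coupons) I = 3.76·e^(−0.0529·5/12) + 1.69·e^(−0.0529·6/12) = 5.3239
Current forward F = (S − I)·e^(rT) = (131.80 − 5.3239)·e^(0.0529·13/12) = 126.4761 × 1.058982 = 133.9359
Value (long) = (F − K)·e^(−rT) = (133.9359 − 123.58) × 0.944303 = 9.7791
Value = C$9.78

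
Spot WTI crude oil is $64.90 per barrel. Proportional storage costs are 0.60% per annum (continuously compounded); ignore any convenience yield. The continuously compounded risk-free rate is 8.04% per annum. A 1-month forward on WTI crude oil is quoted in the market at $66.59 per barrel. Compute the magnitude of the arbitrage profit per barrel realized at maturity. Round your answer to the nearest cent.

$1.22 per barrel

Fair forward: F* = S·e^(carry·T), with carry = (r + u) = 0.0804 + 0.0060 = 0.0864
F* = 64.90 · e^(0.0864 × 1/12) = 64.90 · e^0.007200 = 64.90 × 1.007226 = $65.3690
Market $66.59 > fair $65.3690: forward overpriced → cash-and-carry (buy spot, short the forward).
At maturity, profit = |F_mkt − F*| = |66.59 − 65.3690| = $1.22 per barrel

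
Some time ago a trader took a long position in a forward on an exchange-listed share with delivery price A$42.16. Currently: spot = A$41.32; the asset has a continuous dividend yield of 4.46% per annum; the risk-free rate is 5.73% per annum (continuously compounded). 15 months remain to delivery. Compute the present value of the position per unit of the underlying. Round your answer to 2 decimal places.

-A$0.17

Current fair forward for the remaining 15 months: F = S·e^((r − q)·T), (r − q) = 0.0573 − 0.0446 = 0.0127
F = 41.32 · e^(0.0127 × 15/12) = 41.32 × 1.016002 = 41.9812
Value of long forward = (F − K)·e^(−rT) = (41.9812 − 42.16) · e^(−0.0573·15/12)
= -0.1788 × 0.930880 = -0.17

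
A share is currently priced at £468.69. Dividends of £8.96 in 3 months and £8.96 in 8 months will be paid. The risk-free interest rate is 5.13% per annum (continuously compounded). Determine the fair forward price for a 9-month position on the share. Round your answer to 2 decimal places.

£468.88

PV(dividends) I = 8.96·e^(−0.0513·3/12) + 8.96·e^(−0.0513·8/12)
I = 8.8458 + 8.6587 = 17.5045
F = (S − I)·e^(rT) = (468.69 − 17.5045) · e^(0.0513·9/12)
= 451.1855 · e^0.038475 = 451.1855 × 1.039225 = £468.88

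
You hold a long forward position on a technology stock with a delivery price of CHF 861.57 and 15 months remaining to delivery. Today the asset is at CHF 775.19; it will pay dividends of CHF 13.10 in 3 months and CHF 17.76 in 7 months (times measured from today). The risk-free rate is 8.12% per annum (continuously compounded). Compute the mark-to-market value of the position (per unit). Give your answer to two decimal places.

PV(remaining dividends) I = 13.10·e^(−0.0812·3/12) + 17.76·e^(−0.0812·7/12) = 29.7751
Current forward F = (S − I)·e^(rT) = (775.19 − 29.7751)·e^(0.0812·15/12) = 745.4149 × 1.106830 = 825.0476
Value (long) = (F − K)·e^(−rT) = (825.0476 − 861.57) × 0.903481 = -32.9973
Value = -CHF 33.00

-CHF 33.00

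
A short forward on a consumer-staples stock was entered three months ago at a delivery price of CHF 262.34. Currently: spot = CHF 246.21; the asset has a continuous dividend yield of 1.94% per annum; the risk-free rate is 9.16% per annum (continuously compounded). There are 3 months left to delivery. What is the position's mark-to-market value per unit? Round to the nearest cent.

Current fair forward for the remaining 3 months: F = S·e^((r − q)·T), (r − q) = 0.0916 − 0.0194 = 0.0722
F = 246.21 · e^(0.0722 × 3/12) = 246.21 × 1.018214 = 250.6945
Value of long forward = (F − K)·e^(−rT) = (250.6945 − 262.34) · e^(−0.0916·3/12)
= -11.6455 × 0.977360 = -11.38
Short position value = −(long value) = CHF 11.38

CHF 11.38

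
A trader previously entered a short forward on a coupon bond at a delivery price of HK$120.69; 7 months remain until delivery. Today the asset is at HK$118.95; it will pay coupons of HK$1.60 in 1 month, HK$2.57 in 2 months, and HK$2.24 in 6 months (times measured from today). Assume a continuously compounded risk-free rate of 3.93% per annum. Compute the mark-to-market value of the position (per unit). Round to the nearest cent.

PV(remaining coupons) I = 1.60·e^(−0.0393·1/12) + 2.57·e^(−0.0393·2/12) + 2.24·e^(−0.0393·6/12) = 6.3444
Current forward F = (S − I)·e^(rT) = (118.95 − 6.3444)·e^(0.0393·7/12) = 112.6056 × 1.023190 = 115.2169
Value (long) = (F − K)·e^(−rT) = (115.2169 − 120.69) × 0.977336 = -5.3491
Short position value = −(long value) = HK$5.35

HK$5.35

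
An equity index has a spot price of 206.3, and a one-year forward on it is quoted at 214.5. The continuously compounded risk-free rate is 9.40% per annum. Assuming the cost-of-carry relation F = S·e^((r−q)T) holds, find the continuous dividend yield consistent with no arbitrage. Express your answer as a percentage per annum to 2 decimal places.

From F = S·e^((r−q)T): (r − q) = ln(F/S)/T
ln(214.5/206.3) = ln(1.039748) = 0.038978
(r − q) = 0.038978 / (12/12) = 0.038978
q = r − ln(F/S)/T = 0.0940 − 0.038978 = 0.055022
q = 5.50%

5.50%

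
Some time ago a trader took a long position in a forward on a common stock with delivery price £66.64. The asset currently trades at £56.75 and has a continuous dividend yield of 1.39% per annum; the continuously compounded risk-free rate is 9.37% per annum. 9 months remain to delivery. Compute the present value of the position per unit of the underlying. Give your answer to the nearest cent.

-£5.96

Current fair forward for the remaining 9 months: F = S·e^((r − q)·T), (r − q) = 0.0937 − 0.0139 = 0.0798
F = 56.75 · e^(0.0798 × 9/12) = 56.75 × 1.061677 = 60.2502
Value of long forward = (F − K)·e^(−rT) = (60.2502 − 66.64) · e^(−0.0937·9/12)
= -6.3898 × 0.932137 = -5.96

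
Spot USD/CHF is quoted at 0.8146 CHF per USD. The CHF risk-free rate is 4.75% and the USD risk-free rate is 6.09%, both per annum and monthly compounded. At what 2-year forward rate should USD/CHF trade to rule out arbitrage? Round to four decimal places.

0.7932

By covered interest parity, F = S · (1+r_CHF/12)^(12T) / (1+r_USD/12)^(12T)
= 0.8146 × 1.099453 / 1.129180 = 0.8146 × 0.973674
F = 0.7932 CHF per USD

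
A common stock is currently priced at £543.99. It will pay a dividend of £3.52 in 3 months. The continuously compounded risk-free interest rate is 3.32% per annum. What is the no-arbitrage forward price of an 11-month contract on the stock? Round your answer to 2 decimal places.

£557.20

PV(dividends) I = 3.52·e^(−0.0332·3/12)
I = 3.4909
F = (S − I)·e^(rT) = (543.99 − 3.4909) · e^(0.0332·11/12)
= 540.4991 · e^0.030433 = 540.4991 × 1.030901 = £557.20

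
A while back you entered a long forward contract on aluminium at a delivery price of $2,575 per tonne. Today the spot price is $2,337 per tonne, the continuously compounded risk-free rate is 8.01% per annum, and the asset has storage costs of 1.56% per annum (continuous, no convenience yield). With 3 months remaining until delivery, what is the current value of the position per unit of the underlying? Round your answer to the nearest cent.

Current fair forward for the remaining 3 months: F = S·e^((r + u)·T), (r + u) = 0.0801 + 0.0156 = 0.0957
F = 2337 · e^(0.0957 × 3/12) = 2337 × 1.02421350 = 2393.5869
Value of long forward = (F − K)·e^(−rT) = (2393.5869 − 2575) · e^(−0.0801·3/12)
= -181.4131 × 0.98017417 = -177.82

-$177.82 per tonne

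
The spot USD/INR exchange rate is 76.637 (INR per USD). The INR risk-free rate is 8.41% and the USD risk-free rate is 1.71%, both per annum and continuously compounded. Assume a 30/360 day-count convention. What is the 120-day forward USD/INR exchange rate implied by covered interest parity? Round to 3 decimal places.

78.368

F = S·e^((r_INR − r_USD)T) = 76.637 · e^((0.0841 − 0.0171) × 120/360)
= 76.637 · e^0.022333 = 76.637 × 1.022584
F = 78.368 INR per USD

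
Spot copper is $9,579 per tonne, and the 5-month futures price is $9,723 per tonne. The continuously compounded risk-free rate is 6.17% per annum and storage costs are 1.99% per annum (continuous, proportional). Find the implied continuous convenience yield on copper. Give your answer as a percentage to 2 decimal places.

4.58%

F = S·e^((r+u−y)T) ⇒ (r+u−y) = ln(F/S)/T
ln(9723/9579) = 0.014921; /T ⇒ 0.035810
y = r + u − ln(F/S)/T = 0.0617 + 0.0199 − 0.035810 = 0.045790
y = 4.58%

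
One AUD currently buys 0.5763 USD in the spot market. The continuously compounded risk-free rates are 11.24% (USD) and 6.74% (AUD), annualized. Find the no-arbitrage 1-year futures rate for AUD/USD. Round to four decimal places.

F = S·e^((r_USD − r_AUD)T) = 0.5763 · e^((0.1124 − 0.0674) × 1)
= 0.5763 · e^0.045000 = 0.5763 × 1.046028
F = 0.6028 USD per AUD

0.6028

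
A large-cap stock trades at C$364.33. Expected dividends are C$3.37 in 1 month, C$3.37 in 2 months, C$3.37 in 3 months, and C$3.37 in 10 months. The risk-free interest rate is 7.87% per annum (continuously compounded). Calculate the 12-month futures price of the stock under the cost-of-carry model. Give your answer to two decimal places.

C$379.95

PV(dividends) I = 3.37·e^(−0.0787·1/12) + 3.37·e^(−0.0787·2/12) + 3.37·e^(−0.0787·3/12) + 3.37·e^(−0.0787·10/12)
I = 3.3480 + 3.3261 + 3.3043 + 3.1561 = 13.1345
F = (S − I)·e^(rT) = (364.33 − 13.1345) · e^(0.0787·12/12)
= 351.1955 · e^0.078700 = 351.1955 × 1.081880 = C$379.95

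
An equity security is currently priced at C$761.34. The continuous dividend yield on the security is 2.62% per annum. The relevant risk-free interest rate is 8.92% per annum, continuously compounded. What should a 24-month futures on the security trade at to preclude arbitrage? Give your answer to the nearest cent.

F = S·e^((r − q)T) = 761.34 · e^((0.0892 − 0.0262) × 24/12)
= 761.34 · e^0.126000 = 761.34 × 1.134282
F = C$863.57

C$863.57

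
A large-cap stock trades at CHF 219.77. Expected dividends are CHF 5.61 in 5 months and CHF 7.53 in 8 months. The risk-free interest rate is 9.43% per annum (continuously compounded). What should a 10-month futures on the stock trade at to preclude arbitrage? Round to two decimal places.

CHF 224.25

PV(dividends) I = 5.61·e^(−0.0943·5/12) + 7.53·e^(−0.0943·8/12)
I = 5.3938 + 7.0712 = 12.4650
F = (S − I)·e^(rT) = (219.77 − 12.4650) · e^(0.0943·10/12)
= 207.3050 · e^0.078583 = 207.3050 × 1.081753 = CHF 224.25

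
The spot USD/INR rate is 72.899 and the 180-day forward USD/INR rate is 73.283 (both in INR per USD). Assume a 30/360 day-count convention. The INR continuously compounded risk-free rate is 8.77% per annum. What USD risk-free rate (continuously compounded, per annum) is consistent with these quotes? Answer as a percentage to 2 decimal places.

F = S·e^((r_INR − r_USD)T) ⇒ r_USD = r_INR − ln(F/S)/T
ln(73.283/72.899) = 0.005254; /(180/360) = 0.010508
r_USD = 0.0877 − 0.010508 = 0.077192
r_USD = 7.72%

7.72%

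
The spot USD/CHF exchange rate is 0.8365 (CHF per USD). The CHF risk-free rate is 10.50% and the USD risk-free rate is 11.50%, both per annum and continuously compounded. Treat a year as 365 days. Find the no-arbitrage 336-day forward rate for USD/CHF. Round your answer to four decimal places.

0.8288

F = S·e^((r_CHF − r_USD)T) = 0.8365 · e^((0.1050 − 0.1150) × 336/365)
= 0.8365 · e^-0.009205 = 0.8365 × 0.990837
F = 0.8288 CHF per USD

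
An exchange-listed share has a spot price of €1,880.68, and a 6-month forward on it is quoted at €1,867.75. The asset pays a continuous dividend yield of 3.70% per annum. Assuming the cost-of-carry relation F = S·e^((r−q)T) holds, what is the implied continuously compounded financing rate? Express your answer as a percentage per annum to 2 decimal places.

2.32%

From F = S·e^((r−q)T): (r − q) = ln(F/S)/T
ln(1867.75/1880.68) = ln(0.993125) = -0.006899
(r − q) = -0.006899 / (6/12) = -0.013798
r = ln(F/S)/T + q = -0.013798 + 0.0370 = 0.023202
r = 2.32%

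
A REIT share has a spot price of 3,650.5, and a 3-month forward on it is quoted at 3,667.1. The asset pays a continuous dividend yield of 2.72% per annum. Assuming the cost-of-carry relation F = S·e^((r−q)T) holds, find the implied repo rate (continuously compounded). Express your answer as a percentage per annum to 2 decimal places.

From F = S·e^((r−q)T): (r − q) = ln(F/S)/T
ln(3667.1/3650.5) = ln(1.004547) = 0.004537
(r − q) = 0.004537 / (3/12) = 0.018148
r = ln(F/S)/T + q = 0.018148 + 0.0272 = 0.045348
r = 4.53%

4.53%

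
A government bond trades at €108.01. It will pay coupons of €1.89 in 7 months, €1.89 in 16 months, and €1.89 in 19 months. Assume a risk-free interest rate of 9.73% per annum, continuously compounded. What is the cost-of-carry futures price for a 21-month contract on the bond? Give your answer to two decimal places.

€122.05

PV(coupons) I = 1.89·e^(−0.0973·7/12) + 1.89·e^(−0.0973·16/12) + 1.89·e^(−0.0973·19/12)
I = 1.7857 + 1.6600 + 1.6201 = 5.0658
F = (S − I)·e^(rT) = (108.01 − 5.0658) · e^(0.0973·21/12)
= 102.9442 · e^0.170275 = 102.9442 × 1.185631 = €122.05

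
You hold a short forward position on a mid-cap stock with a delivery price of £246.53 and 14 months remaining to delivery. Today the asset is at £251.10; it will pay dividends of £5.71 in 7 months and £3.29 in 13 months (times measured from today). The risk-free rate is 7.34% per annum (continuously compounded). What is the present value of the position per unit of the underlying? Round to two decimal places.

PV(remaining dividends) I = 5.71·e^(−0.0734·7/12) + 3.29·e^(−0.0734·13/12) = 8.5092
Current forward F = (S − I)·e^(rT) = (251.10 − 8.5092)·e^(0.0734·14/12) = 242.5908 × 1.089407 = 264.2801
Value (long) = (F − K)·e^(−rT) = (264.2801 − 246.53) × 0.917931 = 16.2934
Short position value = −(long value) = -£16.29

-£16.29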